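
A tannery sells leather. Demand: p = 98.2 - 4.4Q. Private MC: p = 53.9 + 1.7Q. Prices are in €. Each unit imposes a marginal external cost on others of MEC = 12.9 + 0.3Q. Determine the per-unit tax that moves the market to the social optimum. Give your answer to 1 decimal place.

Social marginal cost = private MC + MEC = 66.8 + 2.0Q.
Set SMC = demand: 66.8 + 2.0Q = 98.2 - 4.4Q → Q* = 4.9063.
The Pigouvian tax equals MEC at Q*: 12.9 + 0.3×4.9063 = 14.3719.

tax = €14.4 per unit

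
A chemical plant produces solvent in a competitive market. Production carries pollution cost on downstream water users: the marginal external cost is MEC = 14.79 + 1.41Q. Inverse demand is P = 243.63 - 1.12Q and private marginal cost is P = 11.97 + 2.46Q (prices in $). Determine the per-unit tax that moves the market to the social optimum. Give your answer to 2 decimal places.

tax = $76.07 per unit

Social marginal cost = private MC + MEC = 26.76 + 3.87Q.
Set SMC = demand: 26.76 + 3.87Q = 243.63 - 1.12Q → Q* = 43.4609.
The Pigouvian tax equals MEC at Q*: 14.79 + 1.41×43.4609 = 76.0699.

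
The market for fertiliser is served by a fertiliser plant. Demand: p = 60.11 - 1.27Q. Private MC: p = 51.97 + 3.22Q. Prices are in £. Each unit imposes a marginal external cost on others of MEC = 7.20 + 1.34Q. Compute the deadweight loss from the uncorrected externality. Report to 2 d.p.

Market equilibrium (private): 51.97 + 3.22Q = 60.11 - 1.27Q → Q_m = 1.8129.
Social marginal cost = private MC + MEC = 59.17 + 4.56Q.
Set SMC = demand: 59.17 + 4.56Q = 60.11 - 1.27Q → Q* = 0.1612.
The loss is the area between SMC and demand from Q* to Q_m; with linear curves that's a triangle of height MEC(Q_m).
DWL = ½ × 1.6517 × 9.6293 = 7.9524.

DWL = £7.95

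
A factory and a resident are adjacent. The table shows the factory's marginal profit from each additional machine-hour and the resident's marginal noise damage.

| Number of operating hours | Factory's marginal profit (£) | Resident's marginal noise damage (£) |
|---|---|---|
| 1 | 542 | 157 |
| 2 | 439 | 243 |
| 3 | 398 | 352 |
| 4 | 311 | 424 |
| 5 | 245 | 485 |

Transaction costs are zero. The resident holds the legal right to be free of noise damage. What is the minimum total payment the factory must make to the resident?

Efficient level: marginal profit ≥ marginal noise damage through level 3, so k* = 3.
With the resident holding the right, the factory must at least compensate total damage at k*: 157 + 243 + 352 = 752.

£752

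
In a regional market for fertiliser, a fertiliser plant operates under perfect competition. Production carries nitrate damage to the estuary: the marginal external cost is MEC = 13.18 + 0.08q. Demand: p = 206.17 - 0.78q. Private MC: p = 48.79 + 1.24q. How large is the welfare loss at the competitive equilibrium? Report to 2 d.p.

Market equilibrium (private): 48.79 + 1.24q = 206.17 - 0.78q → q_m = 77.9109.
Social marginal cost = private MC + MEC = 61.97 + 1.32q.
Set SMC = demand: 61.97 + 1.32q = 206.17 - 0.78q → q* = 68.6667.
Height of the DWL triangle at q_m is SMC(q_m) − demand(q_m) = MEC(q_m) = 19.4129.
DWL = ½ × 9.2442 × 19.4129 = 89.7284.

DWL = 89.73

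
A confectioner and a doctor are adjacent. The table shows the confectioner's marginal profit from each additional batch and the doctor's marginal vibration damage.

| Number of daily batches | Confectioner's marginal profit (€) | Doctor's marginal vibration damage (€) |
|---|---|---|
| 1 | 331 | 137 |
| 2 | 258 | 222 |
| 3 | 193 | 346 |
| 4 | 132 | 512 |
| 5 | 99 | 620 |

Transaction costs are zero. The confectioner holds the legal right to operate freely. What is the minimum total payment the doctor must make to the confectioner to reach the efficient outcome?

€424

Left alone the confectioner would choose level 5 (marginal profit stays positive).
Efficient level: k* = 2 (marginal profit ≥ marginal vibration damage through 2).
The doctor must at least cover the confectioner's forgone profit from cutting 5→2: 193 + 132 + 99 = 424.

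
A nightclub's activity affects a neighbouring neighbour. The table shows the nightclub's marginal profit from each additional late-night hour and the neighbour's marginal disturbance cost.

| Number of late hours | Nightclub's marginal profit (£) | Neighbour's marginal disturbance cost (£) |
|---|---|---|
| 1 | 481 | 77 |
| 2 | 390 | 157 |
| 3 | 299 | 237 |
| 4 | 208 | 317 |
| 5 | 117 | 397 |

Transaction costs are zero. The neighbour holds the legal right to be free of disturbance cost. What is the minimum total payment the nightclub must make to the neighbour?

Efficient level: marginal profit ≥ marginal disturbance cost through level 3, so k* = 3.
With the neighbour holding the right, the nightclub must at least compensate total damage at k*: 77 + 157 + 237 = 471.

£471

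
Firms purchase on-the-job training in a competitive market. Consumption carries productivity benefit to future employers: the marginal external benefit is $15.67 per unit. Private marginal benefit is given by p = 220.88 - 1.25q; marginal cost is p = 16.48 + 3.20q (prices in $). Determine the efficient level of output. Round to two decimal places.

Social marginal benefit = demand + MEB = 236.55 - 1.25q.
Set SMB = MC: 236.55 - 1.25q = 16.48 + 3.20q → q* = 49.4539.

q* = 49.45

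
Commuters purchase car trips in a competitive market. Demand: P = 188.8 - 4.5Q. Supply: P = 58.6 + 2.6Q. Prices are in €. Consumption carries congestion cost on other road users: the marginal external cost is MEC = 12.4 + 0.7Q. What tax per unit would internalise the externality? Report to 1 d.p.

tax = €23.0 per unit

Social marginal benefit = demand − MEC = 176.4 - 5.2Q.
Set SMB = MC: 176.4 - 5.2Q = 58.6 + 2.6Q → Q* = 15.1026.
The Pigouvian tax equals MEC at Q*: 12.4 + 0.7×15.1026 = 22.9718.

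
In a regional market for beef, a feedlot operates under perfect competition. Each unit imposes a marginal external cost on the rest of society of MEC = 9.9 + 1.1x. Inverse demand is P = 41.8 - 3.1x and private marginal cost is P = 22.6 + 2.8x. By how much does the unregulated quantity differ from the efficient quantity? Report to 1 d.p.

Market equilibrium (private): 22.6 + 2.8x = 41.8 - 3.1x → x_m = 3.2542.
Social marginal cost = private MC + MEC = 32.5 + 3.9x.
Set SMC = demand: 32.5 + 3.9x = 41.8 - 3.1x → x* = 1.3286.
Gap = |3.2542 − 1.3286| = 1.9256.

1.9 units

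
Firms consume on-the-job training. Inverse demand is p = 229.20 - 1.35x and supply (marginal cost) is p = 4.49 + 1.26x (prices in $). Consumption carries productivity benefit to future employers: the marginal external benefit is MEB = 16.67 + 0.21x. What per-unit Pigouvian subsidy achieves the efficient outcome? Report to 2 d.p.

Social marginal benefit = demand + MEB = 245.87 - 1.14x.
Set SMB = MC: 245.87 - 1.14x = 4.49 + 1.26x → x* = 100.5750.
The Pigouvian subsidy equals MEB at x*: 16.67 + 0.21×100.5750 = 37.7908.

subsidy = $37.79 per unit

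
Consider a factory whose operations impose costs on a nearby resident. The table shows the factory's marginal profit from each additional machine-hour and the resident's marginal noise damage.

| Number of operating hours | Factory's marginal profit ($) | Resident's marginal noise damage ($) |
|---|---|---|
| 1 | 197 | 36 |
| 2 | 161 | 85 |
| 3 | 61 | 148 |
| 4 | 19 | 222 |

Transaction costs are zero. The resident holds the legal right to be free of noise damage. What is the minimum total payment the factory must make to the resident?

$121

Efficient level: marginal profit ≥ marginal noise damage through level 2, so k* = 2.
With the resident holding the right, the factory must at least compensate total damage at k*: 36 + 85 = 121.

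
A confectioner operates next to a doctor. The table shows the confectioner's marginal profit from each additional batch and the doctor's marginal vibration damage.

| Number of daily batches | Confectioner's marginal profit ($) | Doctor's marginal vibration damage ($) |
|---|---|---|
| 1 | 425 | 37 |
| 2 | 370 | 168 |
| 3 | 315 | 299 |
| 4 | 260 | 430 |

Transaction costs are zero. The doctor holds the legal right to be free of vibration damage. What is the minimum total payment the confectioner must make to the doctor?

Efficient level: marginal profit ≥ marginal vibration damage through level 3, so k* = 3.
With the doctor holding the right, the confectioner must at least compensate total damage at k*: 37 + 168 + 299 = 504.

$504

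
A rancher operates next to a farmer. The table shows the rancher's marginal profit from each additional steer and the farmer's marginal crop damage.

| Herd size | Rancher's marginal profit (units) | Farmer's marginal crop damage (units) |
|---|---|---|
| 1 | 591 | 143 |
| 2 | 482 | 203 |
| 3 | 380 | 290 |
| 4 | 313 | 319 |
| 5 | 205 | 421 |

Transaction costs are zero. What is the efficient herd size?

3

Bargaining reaches the level where marginal profit last exceeds marginal crop damage.
That holds through level 3 (380 ≥ 290) but not at 4 (313 < 319).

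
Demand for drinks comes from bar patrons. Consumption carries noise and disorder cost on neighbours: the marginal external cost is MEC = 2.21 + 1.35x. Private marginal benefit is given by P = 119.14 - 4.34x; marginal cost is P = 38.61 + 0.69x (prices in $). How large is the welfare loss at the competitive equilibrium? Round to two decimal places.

Market equilibrium (private): 38.61 + 0.69x = 119.14 - 4.34x → x_m = 16.0099.
Social marginal benefit = demand − MEC = 116.93 - 5.69x.
Set SMB = MC: 116.93 - 5.69x = 38.61 + 0.69x → x* = 12.2759.
Between x* and x_m the wedge MC − SMB runs linearly from 0 to MEC(x_m), so the loss is a triangle.
DWL = ½ × 3.7340 × 23.8234 = 44.4783.

DWL = $44.48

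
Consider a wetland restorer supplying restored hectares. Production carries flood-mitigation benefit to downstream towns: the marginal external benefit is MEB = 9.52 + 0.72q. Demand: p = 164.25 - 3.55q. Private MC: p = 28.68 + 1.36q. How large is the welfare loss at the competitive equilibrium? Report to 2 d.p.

Market equilibrium (private): 28.68 + 1.36q = 164.25 - 3.55q → q_m = 27.6110.
Social marginal cost = private MC − MEB = 19.16 + 0.64q.
Set SMC = demand: 19.16 + 0.64q = 164.25 - 3.55q → q* = 34.6277.
The loss is the area between SMC and demand from q* to q_m; with linear curves that's a triangle of height MEB(q_m).
DWL = ½ × 7.0167 × 29.3999 = 103.1451.

DWL = 103.15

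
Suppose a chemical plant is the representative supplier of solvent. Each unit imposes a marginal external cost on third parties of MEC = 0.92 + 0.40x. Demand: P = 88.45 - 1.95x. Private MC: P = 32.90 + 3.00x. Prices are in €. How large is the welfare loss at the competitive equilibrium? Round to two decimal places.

Market equilibrium (private): 32.90 + 3.00x = 88.45 - 1.95x → x_m = 11.2222.
Social marginal cost = private MC + MEC = 33.82 + 3.40x.
Set SMC = demand: 33.82 + 3.40x = 88.45 - 1.95x → x* = 10.2112.
Between x* and x_m the wedge SMC − demand runs linearly from 0 to MEC(x_m), so the loss is a triangle.
DWL = ½ × 1.0110 × 5.4089 = 2.7342.

DWL = €2.73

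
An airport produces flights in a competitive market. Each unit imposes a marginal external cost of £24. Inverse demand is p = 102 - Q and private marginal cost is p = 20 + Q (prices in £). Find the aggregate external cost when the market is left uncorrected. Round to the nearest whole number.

£984

Market equilibrium (private): 20 + Q = 102 - Q → Q_m = 41.0000.
Total external cost = MEC × Q_m = 24 × 41.0000 = 984.0000.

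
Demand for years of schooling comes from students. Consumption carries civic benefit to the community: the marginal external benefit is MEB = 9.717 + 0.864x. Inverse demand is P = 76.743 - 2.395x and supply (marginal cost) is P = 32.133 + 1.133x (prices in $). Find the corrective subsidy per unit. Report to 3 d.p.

subsidy = $27.337 per unit

Social marginal benefit = demand + MEB = 86.460 - 1.531x.
Set SMB = MC: 86.460 - 1.531x = 32.133 + 1.133x → x* = 20.3930.
The Pigouvian subsidy equals MEB at x*: 9.717 + 0.864×20.3930 = 27.3366.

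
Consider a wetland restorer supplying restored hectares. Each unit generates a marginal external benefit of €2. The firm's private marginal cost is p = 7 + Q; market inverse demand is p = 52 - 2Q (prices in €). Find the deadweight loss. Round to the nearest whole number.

Market equilibrium (private): 7 + Q = 52 - 2Q → Q_m = 15.0000.
Social marginal cost = private MC − MEB = 5 + Q.
Set SMC = demand: 5 + Q = 52 - 2Q → Q* = 15.6667.
The welfare-loss triangle has base |Q_m − Q*| and height MEB(Q_m) (the vertical gap between SMC and demand is zero at Q* and MEB at Q_m).
DWL = ½ × 0.6667 × 2.0000 = 0.6667.

DWL = €1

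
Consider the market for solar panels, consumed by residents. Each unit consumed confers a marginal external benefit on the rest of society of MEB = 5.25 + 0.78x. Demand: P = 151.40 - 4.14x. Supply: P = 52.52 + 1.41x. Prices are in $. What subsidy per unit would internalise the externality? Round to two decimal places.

subsidy = $22.28 per unit

Social marginal benefit = demand + MEB = 156.65 - 3.36x.
Set SMB = MC: 156.65 - 3.36x = 52.52 + 1.41x → x* = 21.8302.
The Pigouvian subsidy equals MEB at x*: 5.25 + 0.78×21.8302 = 22.2776.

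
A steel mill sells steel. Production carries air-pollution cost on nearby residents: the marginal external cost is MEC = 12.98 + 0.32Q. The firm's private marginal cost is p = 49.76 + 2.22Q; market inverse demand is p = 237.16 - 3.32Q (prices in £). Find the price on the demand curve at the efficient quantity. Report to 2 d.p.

Social marginal cost = private MC + MEC = 62.74 + 2.54Q.
Set SMC = demand: 62.74 + 2.54Q = 237.16 - 3.32Q → Q* = 29.7645.
Consumer price on the demand curve at Q*: 237.16 − 3.32×29.7645 = 138.3419.

P = £138.34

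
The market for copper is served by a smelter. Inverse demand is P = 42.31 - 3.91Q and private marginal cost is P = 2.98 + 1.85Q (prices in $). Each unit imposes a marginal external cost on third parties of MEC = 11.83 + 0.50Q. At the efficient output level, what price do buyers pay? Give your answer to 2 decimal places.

Social marginal cost = private MC + MEC = 14.81 + 2.35Q.
Set SMC = demand: 14.81 + 2.35Q = 42.31 - 3.91Q → Q* = 4.3930.
Consumer price on the demand curve at Q*: 42.31 − 3.91×4.3930 = 25.1334.

P = $25.13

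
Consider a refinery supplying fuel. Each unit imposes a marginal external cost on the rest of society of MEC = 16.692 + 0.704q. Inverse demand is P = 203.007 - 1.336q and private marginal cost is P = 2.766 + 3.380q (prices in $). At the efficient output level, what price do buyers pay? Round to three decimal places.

Social marginal cost = private MC + MEC = 19.458 + 4.084q.
Set SMC = demand: 19.458 + 4.084q = 203.007 - 1.336q → q* = 33.8651.
Consumer price on the demand curve at q*: 203.007 − 1.336×33.8651 = 157.7632.

P = $157.763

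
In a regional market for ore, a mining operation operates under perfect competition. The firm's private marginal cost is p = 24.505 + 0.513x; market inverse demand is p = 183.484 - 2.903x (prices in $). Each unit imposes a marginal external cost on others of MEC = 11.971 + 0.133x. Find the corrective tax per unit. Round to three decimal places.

tax = $17.480 per unit

Social marginal cost = private MC + MEC = 36.476 + 0.646x.
Set SMC = demand: 36.476 + 0.646x = 183.484 - 2.903x → x* = 41.4224.
The Pigouvian tax equals MEC at x*: 11.971 + 0.133×41.4224 = 17.4802.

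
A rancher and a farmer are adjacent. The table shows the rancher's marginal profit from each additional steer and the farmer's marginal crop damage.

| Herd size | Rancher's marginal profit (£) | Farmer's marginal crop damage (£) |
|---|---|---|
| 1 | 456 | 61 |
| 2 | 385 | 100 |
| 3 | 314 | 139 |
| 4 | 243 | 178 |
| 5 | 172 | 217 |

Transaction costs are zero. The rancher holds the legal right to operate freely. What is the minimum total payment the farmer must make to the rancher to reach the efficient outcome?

£172

Left alone the rancher would choose level 5 (marginal profit stays positive).
Efficient level: k* = 4 (marginal profit ≥ marginal crop damage through 4).
The farmer must at least cover the rancher's forgone profit from cutting 5→4: 172 = 172.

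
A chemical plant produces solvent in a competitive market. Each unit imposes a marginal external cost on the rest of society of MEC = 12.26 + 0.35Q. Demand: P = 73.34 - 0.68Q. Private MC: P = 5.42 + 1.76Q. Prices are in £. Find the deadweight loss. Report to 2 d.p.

DWL = £86.76

Market equilibrium (private): 5.42 + 1.76Q = 73.34 - 0.68Q → Q_m = 27.8361.
Social marginal cost = private MC + MEC = 17.68 + 2.11Q.
Set SMC = demand: 17.68 + 2.11Q = 73.34 - 0.68Q → Q* = 19.9498.
The loss is the area between SMC and demand from Q* to Q_m; with linear curves that's a triangle of height MEC(Q_m).
DWL = ½ × 7.8863 × 22.0026 = 86.7596.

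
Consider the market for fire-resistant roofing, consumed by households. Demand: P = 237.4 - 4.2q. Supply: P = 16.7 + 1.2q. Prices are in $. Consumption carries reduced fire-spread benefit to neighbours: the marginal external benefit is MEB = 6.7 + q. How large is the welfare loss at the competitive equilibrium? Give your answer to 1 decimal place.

DWL = $257.2

Market equilibrium (private): 16.7 + 1.2q = 237.4 - 4.2q → q_m = 40.8704.
Social marginal benefit = demand + MEB = 244.1 - 3.2q.
Set SMB = MC: 244.1 - 3.2q = 16.7 + 1.2q → q* = 51.6818.
Between q* and q_m the wedge SMB − MC runs linearly from 0 to MEB(q_m), so the loss is a triangle.
DWL = ½ × 10.8114 × 47.5704 = 257.1513.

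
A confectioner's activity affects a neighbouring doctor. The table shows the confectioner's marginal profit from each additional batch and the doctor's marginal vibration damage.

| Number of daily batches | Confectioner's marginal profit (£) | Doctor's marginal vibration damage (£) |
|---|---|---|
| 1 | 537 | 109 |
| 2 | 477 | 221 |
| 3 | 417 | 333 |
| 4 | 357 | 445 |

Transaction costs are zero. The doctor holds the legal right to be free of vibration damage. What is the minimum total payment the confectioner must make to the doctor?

£663

Efficient level: marginal profit ≥ marginal vibration damage through level 3, so k* = 3.
With the doctor holding the right, the confectioner must at least compensate total damage at k*: 109 + 221 + 333 = 663.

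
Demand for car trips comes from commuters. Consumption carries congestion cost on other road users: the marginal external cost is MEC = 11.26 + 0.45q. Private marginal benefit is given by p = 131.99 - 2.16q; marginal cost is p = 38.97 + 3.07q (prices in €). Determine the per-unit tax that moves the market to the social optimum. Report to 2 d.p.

Social marginal benefit = demand − MEC = 120.73 - 2.61q.
Set SMB = MC: 120.73 - 2.61q = 38.97 + 3.07q → q* = 14.3944.
The Pigouvian tax equals MEC at q*: 11.26 + 0.45×14.3944 = 17.7375.

tax = €17.74 per unit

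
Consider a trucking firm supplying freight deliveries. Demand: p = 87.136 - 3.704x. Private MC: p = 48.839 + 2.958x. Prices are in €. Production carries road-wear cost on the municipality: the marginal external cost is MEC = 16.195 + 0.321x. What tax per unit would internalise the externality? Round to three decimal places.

Social marginal cost = private MC + MEC = 65.034 + 3.279x.
Set SMC = demand: 65.034 + 3.279x = 87.136 - 3.704x → x* = 3.1651.
The Pigouvian tax equals MEC at x*: 16.195 + 0.321×3.1651 = 17.2110.

tax = €17.211 per unit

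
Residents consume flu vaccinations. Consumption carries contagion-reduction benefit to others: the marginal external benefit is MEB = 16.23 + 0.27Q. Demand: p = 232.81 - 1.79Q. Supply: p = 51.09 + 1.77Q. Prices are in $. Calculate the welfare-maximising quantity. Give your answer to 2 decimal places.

Q* = 60.17

Social marginal benefit = demand + MEB = 249.04 - 1.52Q.
Set SMB = MC: 249.04 - 1.52Q = 51.09 + 1.77Q → Q* = 60.1672.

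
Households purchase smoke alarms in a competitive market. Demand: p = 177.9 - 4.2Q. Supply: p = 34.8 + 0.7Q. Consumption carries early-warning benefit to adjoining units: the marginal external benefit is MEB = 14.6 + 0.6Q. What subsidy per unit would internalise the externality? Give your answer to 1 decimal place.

subsidy = 36.6 per unit

Social marginal benefit = demand + MEB = 192.5 - 3.6Q.
Set SMB = MC: 192.5 - 3.6Q = 34.8 + 0.7Q → Q* = 36.6744.
The Pigouvian subsidy equals MEB at Q*: 14.6 + 0.6×36.6744 = 36.6046.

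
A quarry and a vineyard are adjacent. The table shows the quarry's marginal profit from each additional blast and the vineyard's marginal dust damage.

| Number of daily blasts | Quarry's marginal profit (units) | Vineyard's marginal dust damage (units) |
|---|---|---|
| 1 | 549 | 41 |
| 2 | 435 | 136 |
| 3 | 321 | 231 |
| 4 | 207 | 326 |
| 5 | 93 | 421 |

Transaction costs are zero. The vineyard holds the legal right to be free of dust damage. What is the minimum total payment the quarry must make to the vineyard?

Efficient level: marginal profit ≥ marginal dust damage through level 3, so k* = 3.
With the vineyard holding the right, the quarry must at least compensate total damage at k*: 41 + 136 + 231 = 408.

408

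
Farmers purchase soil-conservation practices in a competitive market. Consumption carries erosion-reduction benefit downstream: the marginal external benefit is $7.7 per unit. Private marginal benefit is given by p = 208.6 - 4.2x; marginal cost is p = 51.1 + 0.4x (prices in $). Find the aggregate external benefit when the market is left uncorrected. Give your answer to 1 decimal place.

$263.6

Market equilibrium (private): 51.1 + 0.4x = 208.6 - 4.2x → x_m = 34.2391.
Total external benefit = MEB × x_m = 7.7 × 34.2391 = 263.6411.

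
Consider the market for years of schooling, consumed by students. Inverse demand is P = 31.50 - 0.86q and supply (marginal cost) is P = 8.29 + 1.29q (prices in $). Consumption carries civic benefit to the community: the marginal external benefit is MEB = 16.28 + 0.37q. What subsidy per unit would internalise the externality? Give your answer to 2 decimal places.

Social marginal benefit = demand + MEB = 47.78 - 0.49q.
Set SMB = MC: 47.78 - 0.49q = 8.29 + 1.29q → q* = 22.1854.
The Pigouvian subsidy equals MEB at q*: 16.28 + 0.37×22.1854 = 24.4886.

subsidy = $24.49 per unit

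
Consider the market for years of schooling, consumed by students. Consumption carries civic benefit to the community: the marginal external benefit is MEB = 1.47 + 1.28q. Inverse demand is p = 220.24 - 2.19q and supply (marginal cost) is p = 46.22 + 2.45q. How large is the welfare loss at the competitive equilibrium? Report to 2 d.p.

Market equilibrium (private): 46.22 + 2.45q = 220.24 - 2.19q → q_m = 37.5043.
Social marginal benefit = demand + MEB = 221.71 - 0.91q.
Set SMB = MC: 221.71 - 0.91q = 46.22 + 2.45q → q* = 52.2292.
The loss is the area between SMB and MC from q* to q_m; with linear curves that's a triangle of height MEB(q_m).
DWL = ½ × 14.7249 × 49.4755 = 364.2609.

DWL = 364.26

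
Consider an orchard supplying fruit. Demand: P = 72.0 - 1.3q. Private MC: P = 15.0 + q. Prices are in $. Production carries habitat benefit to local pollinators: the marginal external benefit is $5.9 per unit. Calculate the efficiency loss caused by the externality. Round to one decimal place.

Market equilibrium (private): 15.0 + q = 72.0 - 1.3q → q_m = 24.7826.
Social marginal cost = private MC − MEB = 9.1 + q.
Set SMC = demand: 9.1 + q = 72.0 - 1.3q → q* = 27.3478.
Between q* and q_m the wedge demand − SMC runs linearly from 0 to MEB(q_m), so the loss is a triangle.
DWL = ½ × 2.5652 × 5.9000 = 7.5673.

DWL = $7.6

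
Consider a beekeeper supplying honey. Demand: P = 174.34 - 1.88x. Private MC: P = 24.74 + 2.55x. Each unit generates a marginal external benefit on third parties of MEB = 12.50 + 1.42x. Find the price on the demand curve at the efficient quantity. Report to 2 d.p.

P = 73.09

Social marginal cost = private MC − MEB = 12.24 + 1.13x.
Set SMC = demand: 12.24 + 1.13x = 174.34 - 1.88x → x* = 53.8538.
Consumer price on the demand curve at x*: 174.34 − 1.88×53.8538 = 73.0949.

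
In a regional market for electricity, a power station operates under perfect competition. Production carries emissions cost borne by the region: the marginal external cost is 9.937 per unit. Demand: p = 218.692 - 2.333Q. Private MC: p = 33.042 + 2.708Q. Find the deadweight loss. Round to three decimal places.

Market equilibrium (private): 33.042 + 2.708Q = 218.692 - 2.333Q → Q_m = 36.8280.
Social marginal cost = private MC + MEC = 42.979 + 2.708Q.
Set SMC = demand: 42.979 + 2.708Q = 218.692 - 2.333Q → Q* = 34.8568.
Height of the DWL triangle at Q_m is SMC(Q_m) − demand(Q_m) = MEC(Q_m) = 9.9370.
DWL = ½ × 1.9712 × 9.9370 = 9.7939.

DWL = 9.794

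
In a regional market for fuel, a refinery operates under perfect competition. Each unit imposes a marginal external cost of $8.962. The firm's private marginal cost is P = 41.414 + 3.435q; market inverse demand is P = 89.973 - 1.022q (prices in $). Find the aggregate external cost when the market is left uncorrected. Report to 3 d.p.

$97.641

Market equilibrium (private): 41.414 + 3.435q = 89.973 - 1.022q → q_m = 10.8950.
Total external cost = MEC × q_m = 8.962 × 10.8950 = 97.6410.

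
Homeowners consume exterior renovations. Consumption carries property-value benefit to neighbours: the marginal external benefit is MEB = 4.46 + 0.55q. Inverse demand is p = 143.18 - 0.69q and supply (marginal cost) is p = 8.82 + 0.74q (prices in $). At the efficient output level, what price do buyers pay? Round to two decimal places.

Social marginal benefit = demand + MEB = 147.64 - 0.14q.
Set SMB = MC: 147.64 - 0.14q = 8.82 + 0.74q → q* = 157.7500.
Consumer price on the demand curve at q*: 143.18 − 0.69×157.7500 = 34.3325.

P = $34.33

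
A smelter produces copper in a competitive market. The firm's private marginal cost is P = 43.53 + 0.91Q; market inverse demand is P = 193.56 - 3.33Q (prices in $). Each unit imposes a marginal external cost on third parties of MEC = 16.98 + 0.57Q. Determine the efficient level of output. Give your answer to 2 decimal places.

Q* = 27.66

Social marginal cost = private MC + MEC = 60.51 + 1.48Q.
Set SMC = demand: 60.51 + 1.48Q = 193.56 - 3.33Q → Q* = 27.6611.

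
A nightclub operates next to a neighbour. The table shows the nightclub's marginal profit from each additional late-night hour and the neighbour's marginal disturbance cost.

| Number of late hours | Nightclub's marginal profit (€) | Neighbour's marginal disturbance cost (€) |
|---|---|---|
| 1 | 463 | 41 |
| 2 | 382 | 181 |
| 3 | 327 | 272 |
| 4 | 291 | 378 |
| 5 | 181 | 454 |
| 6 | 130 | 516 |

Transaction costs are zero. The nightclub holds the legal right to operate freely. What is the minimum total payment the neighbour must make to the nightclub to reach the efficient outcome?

Left alone the nightclub would choose level 6 (marginal profit stays positive).
Efficient level: k* = 3 (marginal profit ≥ marginal disturbance cost through 3).
The neighbour must at least cover the nightclub's forgone profit from cutting 6→3: 291 + 181 + 130 = 602.

€602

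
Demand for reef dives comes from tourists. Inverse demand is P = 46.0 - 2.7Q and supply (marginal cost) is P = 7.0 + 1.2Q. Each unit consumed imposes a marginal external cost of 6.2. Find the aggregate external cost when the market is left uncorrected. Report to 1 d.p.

Market equilibrium (private): 7.0 + 1.2Q = 46.0 - 2.7Q → Q_m = 10.0000.
Total external cost = MEC × Q_m = 6.2 × 10.0000 = 62.0000.

62.0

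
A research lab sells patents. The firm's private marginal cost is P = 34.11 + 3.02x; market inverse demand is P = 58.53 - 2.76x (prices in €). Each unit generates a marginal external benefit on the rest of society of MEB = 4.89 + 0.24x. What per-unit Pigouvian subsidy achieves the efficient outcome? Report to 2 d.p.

subsidy = €6.16 per unit

Social marginal cost = private MC − MEB = 29.22 + 2.78x.
Set SMC = demand: 29.22 + 2.78x = 58.53 - 2.76x → x* = 5.2906.
The Pigouvian subsidy equals MEB at x*: 4.89 + 0.24×5.2906 = 6.1597.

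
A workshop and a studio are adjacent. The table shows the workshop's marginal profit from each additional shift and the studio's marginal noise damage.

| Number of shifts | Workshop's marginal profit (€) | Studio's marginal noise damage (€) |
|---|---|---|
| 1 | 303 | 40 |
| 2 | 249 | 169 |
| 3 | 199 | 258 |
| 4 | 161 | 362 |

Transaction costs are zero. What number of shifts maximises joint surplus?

Bargaining reaches the level where marginal profit last exceeds marginal noise damage.
That holds through level 2 (249 ≥ 169) but not at 3 (199 < 258).

2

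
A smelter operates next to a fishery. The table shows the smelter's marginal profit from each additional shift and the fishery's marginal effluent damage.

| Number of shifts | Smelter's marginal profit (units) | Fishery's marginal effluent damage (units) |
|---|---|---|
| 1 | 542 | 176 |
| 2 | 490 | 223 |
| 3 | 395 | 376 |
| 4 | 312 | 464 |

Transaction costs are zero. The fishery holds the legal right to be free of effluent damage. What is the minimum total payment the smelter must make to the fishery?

775

Efficient level: marginal profit ≥ marginal effluent damage through level 3, so k* = 3.
With the fishery holding the right, the smelter must at least compensate total damage at k*: 176 + 223 + 376 = 775.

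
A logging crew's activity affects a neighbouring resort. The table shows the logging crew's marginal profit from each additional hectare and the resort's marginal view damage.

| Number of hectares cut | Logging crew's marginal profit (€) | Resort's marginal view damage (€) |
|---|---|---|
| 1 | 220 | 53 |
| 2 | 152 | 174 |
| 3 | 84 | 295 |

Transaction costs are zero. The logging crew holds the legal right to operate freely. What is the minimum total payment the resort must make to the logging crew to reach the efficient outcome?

Left alone the logging crew would choose level 3 (marginal profit stays positive).
Efficient level: k* = 1 (marginal profit ≥ marginal view damage through 1).
The resort must at least cover the logging crew's forgone profit from cutting 3→1: 152 + 84 = 236.

€236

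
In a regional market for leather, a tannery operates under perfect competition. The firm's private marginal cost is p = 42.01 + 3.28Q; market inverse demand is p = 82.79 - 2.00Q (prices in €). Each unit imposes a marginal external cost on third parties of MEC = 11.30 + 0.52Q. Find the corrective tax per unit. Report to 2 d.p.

tax = €13.94 per unit

Social marginal cost = private MC + MEC = 53.31 + 3.80Q.
Set SMC = demand: 53.31 + 3.80Q = 82.79 - 2.00Q → Q* = 5.0828.
The Pigouvian tax equals MEC at Q*: 11.30 + 0.52×5.0828 = 13.9431.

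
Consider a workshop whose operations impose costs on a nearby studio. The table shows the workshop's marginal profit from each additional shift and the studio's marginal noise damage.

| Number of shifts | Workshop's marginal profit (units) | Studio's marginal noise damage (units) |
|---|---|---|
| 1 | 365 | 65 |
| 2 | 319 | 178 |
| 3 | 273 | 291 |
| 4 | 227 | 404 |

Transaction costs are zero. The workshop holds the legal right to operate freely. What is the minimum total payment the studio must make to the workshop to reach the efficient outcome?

Left alone the workshop would choose level 4 (marginal profit stays positive).
Efficient level: k* = 2 (marginal profit ≥ marginal noise damage through 2).
The studio must at least cover the workshop's forgone profit from cutting 4→2: 273 + 227 = 500.

500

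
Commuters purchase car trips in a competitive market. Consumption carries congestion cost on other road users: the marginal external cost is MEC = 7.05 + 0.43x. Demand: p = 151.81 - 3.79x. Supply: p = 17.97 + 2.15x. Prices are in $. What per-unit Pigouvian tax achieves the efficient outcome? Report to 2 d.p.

Social marginal benefit = demand − MEC = 144.76 - 4.22x.
Set SMB = MC: 144.76 - 4.22x = 17.97 + 2.15x → x* = 19.9042.
The Pigouvian tax equals MEC at x*: 7.05 + 0.43×19.9042 = 15.6088.

tax = $15.61 per unit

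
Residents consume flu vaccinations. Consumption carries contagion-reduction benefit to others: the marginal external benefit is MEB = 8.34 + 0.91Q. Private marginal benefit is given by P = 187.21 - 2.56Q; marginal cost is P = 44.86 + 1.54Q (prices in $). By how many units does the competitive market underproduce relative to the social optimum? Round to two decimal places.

12.52 units

Market equilibrium (private): 44.86 + 1.54Q = 187.21 - 2.56Q → Q_m = 34.7195.
Social marginal benefit = demand + MEB = 195.55 - 1.65Q.
Set SMB = MC: 195.55 - 1.65Q = 44.86 + 1.54Q → Q* = 47.2382.
Gap = |34.7195 − 47.2382| = 12.5187.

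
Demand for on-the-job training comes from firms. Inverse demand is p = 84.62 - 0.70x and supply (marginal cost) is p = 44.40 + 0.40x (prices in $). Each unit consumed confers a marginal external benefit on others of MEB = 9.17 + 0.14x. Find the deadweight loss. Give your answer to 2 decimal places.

DWL = $106.34

Market equilibrium (private): 44.40 + 0.40x = 84.62 - 0.70x → x_m = 36.5636.
Social marginal benefit = demand + MEB = 93.79 - 0.56x.
Set SMB = MC: 93.79 - 0.56x = 44.40 + 0.40x → x* = 51.4479.
The welfare-loss triangle has base |x_m − x*| and height MEB(x_m) (the vertical gap between SMB and MC is zero at x* and MEB at x_m).
DWL = ½ × 14.8843 × 14.2889 = 106.3401.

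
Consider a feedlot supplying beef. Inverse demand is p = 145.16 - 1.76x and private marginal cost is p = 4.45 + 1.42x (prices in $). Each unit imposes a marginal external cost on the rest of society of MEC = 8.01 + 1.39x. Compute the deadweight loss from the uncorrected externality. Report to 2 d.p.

Market equilibrium (private): 4.45 + 1.42x = 145.16 - 1.76x → x_m = 44.2484.
Social marginal cost = private MC + MEC = 12.46 + 2.81x.
Set SMC = demand: 12.46 + 2.81x = 145.16 - 1.76x → x* = 29.0372.
The welfare-loss triangle has base |x_m − x*| and height MEC(x_m) (the vertical gap between SMC and demand is zero at x* and MEC at x_m).
DWL = ½ × 15.2112 × 69.5153 = 528.7056.

DWL = $528.71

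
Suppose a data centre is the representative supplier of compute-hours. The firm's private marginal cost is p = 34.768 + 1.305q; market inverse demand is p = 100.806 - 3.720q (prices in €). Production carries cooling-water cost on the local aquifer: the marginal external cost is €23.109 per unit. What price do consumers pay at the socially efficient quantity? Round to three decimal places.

Social marginal cost = private MC + MEC = 57.877 + 1.305q.
Set SMC = demand: 57.877 + 1.305q = 100.806 - 3.720q → q* = 8.5431.
Consumer price on the demand curve at q*: 100.806 − 3.720×8.5431 = 69.0257.

P = €69.026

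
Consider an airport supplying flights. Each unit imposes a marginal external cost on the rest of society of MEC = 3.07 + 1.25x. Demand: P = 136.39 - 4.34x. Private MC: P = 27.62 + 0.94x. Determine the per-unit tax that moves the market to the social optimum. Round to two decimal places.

tax = 23.30 per unit

Social marginal cost = private MC + MEC = 30.69 + 2.19x.
Set SMC = demand: 30.69 + 2.19x = 136.39 - 4.34x → x* = 16.1868.
The Pigouvian tax equals MEC at x*: 3.07 + 1.25×16.1868 = 23.3035.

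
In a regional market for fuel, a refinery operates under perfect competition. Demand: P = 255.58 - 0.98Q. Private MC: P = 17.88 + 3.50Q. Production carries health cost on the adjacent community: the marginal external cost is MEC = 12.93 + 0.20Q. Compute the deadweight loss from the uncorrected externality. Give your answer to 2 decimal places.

Market equilibrium (private): 17.88 + 3.50Q = 255.58 - 0.98Q → Q_m = 53.0580.
Social marginal cost = private MC + MEC = 30.81 + 3.70Q.
Set SMC = demand: 30.81 + 3.70Q = 255.58 - 0.98Q → Q* = 48.0278.
Height of the DWL triangle at Q_m is SMC(Q_m) − demand(Q_m) = MEC(Q_m) = 23.5416.
DWL = ½ × 5.0302 × 23.5416 = 59.2095.

DWL = 59.21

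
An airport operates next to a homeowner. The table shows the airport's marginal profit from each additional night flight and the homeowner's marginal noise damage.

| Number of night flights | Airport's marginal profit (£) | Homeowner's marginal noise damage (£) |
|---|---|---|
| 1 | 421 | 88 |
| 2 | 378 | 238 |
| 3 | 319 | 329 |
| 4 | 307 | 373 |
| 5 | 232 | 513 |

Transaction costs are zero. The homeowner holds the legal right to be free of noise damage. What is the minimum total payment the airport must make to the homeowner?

£326

Efficient level: marginal profit ≥ marginal noise damage through level 2, so k* = 2.
With the homeowner holding the right, the airport must at least compensate total damage at k*: 88 + 238 = 326.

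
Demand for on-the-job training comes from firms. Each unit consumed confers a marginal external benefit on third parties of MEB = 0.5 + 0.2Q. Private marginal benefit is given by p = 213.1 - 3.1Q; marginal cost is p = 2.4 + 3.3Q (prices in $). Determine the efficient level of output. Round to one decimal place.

Social marginal benefit = demand + MEB = 213.6 - 2.9Q.
Set SMB = MC: 213.6 - 2.9Q = 2.4 + 3.3Q → Q* = 34.0645.

Q* = 34.1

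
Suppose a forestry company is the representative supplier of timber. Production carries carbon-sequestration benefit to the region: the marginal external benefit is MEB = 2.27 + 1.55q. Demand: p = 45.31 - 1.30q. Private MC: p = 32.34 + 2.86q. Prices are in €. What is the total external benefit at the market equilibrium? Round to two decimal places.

Market equilibrium (private): 32.34 + 2.86q = 45.31 - 1.30q → q_m = 3.1178.
Total external benefit = ∫₀^{q_m} (2.27 + 1.55q) dq = 2.27×3.1178 + ½×1.55×3.1178² = 14.6109.

€14.61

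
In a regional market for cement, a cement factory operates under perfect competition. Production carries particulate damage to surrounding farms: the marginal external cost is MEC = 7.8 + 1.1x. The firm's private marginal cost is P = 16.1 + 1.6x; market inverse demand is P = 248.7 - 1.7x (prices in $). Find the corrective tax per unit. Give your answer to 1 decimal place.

Social marginal cost = private MC + MEC = 23.9 + 2.7x.
Set SMC = demand: 23.9 + 2.7x = 248.7 - 1.7x → x* = 51.0909.
The Pigouvian tax equals MEC at x*: 7.8 + 1.1×51.0909 = 64.0000.

tax = $64.0 per unit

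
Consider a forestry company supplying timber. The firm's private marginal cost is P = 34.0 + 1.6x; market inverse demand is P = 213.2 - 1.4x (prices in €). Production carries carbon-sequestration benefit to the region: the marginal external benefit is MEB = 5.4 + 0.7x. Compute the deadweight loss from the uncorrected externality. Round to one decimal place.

Market equilibrium (private): 34.0 + 1.6x = 213.2 - 1.4x → x_m = 59.7333.
Social marginal cost = private MC − MEB = 28.6 + 0.9x.
Set SMC = demand: 28.6 + 0.9x = 213.2 - 1.4x → x* = 80.2609.
The loss is the area between SMC and demand from x* to x_m; with linear curves that's a triangle of height MEB(x_m).
DWL = ½ × 20.5276 × 47.2133 = 484.5879.

DWL = €484.6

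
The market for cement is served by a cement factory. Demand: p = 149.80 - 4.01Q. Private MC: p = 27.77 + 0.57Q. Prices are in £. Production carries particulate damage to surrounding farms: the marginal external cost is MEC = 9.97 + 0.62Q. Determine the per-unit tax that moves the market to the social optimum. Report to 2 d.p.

Social marginal cost = private MC + MEC = 37.74 + 1.19Q.
Set SMC = demand: 37.74 + 1.19Q = 149.80 - 4.01Q → Q* = 21.5500.
The Pigouvian tax equals MEC at Q*: 9.97 + 0.62×21.5500 = 23.3310.

tax = £23.33 per unit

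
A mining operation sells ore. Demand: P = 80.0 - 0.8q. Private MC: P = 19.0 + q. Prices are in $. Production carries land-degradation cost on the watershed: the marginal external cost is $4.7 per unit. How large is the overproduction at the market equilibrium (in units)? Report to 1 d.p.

2.6 units

Market equilibrium (private): 19.0 + q = 80.0 - 0.8q → q_m = 33.8889.
Social marginal cost = private MC + MEC = 23.7 + q.
Set SMC = demand: 23.7 + q = 80.0 - 0.8q → q* = 31.2778.
Gap = |33.8889 − 31.2778| = 2.6111.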